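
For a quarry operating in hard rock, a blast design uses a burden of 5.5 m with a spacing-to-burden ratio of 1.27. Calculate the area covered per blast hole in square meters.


First, find the spacing:
Spacing = burden * ratio = 5.5 * 1.27
= 6.985 m
Then, calculate the area:
Area = burden * spacing = 5.5 * 6.985
= 38.4175 m^2

38.4175 m^2


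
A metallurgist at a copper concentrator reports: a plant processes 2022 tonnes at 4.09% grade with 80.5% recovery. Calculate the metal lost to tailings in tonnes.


16.1265 tonnes

Total metal in feed:
= 2022 * 4.09 / 100 = 82.6998 tonnes
Metal recovered:
= 82.6998 * 80.5 / 100 = 66.573339 tonnes
Metal lost to tailings:
= 82.6998 - 66.573339
= 16.1265 tonnes


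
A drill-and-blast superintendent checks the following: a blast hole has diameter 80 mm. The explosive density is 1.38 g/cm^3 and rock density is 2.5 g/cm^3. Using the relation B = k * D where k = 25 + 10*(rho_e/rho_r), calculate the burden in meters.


First, compute k:
rho_e / rho_r = 1.38 / 2.5 = 0.552
k = 25 + 10 * 0.552 = 30.52
Then, compute burden:
B = k * D / 1000 = 30.52 * 80 / 1000
= 2441.6 / 1000
= 2.4416 m

2.4416 m


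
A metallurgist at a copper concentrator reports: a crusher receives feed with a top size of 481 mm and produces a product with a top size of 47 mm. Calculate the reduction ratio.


Reduction ratio = feed size / product size
= 481 / 47
= 10.234

10.234


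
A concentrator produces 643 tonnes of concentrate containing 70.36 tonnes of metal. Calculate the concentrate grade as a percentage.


Grade = (metal in concentrate / concentrate mass) * 100
= (70.36 / 643) * 100
= 0.1094245723 * 100
= 10.9425%

10.9425%


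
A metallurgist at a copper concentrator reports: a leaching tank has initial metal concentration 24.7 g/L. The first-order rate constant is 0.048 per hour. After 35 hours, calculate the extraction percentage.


Compute the exponent:
-k * t = -0.048 * 35 = -1.68
Remaining concentration:
C = 24.7 * exp(-1.68)
= 24.7 * 0.186373976
= 4.603437208 g/L
Extracted = 24.7 - 4.603437208 = 20.09656279 g/L
Extraction % = 20.09656279 / 24.7 * 100
= 81.3626%

81.3626%


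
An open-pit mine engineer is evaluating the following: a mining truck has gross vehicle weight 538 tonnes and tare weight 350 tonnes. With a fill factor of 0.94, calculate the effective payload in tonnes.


Maximum payload = gross - tare
= 538 - 350 = 188 tonnes
Effective payload = max payload * fill factor
= 188 * 0.94
= 176.72 tonnes

176.72 tonnes


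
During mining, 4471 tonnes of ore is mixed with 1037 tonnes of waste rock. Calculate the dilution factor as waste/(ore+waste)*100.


Total material = ore + waste
= 4471 + 1037 = 5508 tonnes
Dilution = waste / total * 100
= 1037 / 5508 * 100
= 0.1882716049 * 100
= 18.8272%

18.8272%


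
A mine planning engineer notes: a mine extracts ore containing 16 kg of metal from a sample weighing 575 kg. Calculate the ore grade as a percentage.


2.7826%

Ore grade = (metal mass / ore mass) * 100
= (16 / 575) * 100
= 0.02782608696 * 100
= 2.7826%


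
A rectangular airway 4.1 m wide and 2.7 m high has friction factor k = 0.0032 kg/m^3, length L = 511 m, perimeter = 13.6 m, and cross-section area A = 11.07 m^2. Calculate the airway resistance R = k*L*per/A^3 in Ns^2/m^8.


Compute the numerator:
k * L * per = 0.0032 * 511 * 13.6
= 22.23872
Compute the denominator:
A^3 = 11.07^3 = 1356.572043
Resistance:
R = 22.23872 / 1356.572043
= 0.0164 Ns^2/m^8

0.0164 Ns^2/m^8


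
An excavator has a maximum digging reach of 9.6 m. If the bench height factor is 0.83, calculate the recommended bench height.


7.968 m

Bench height = reach * factor
= 9.6 * 0.83
= 7.968 m


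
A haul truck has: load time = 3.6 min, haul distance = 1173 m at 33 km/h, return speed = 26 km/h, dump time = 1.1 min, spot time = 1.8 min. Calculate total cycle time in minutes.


11.3397 min

Convert haul speed to m/min: 33 * 1000/60 = 550 m/min
Haul time = 1173 / 550 = 2.132727273 min
Convert return speed to m/min: 26 * 1000/60 = 433.3333333 m/min
Return time = 1173 / 433.3333333 = 2.706923077 min
Total cycle time:
= 3.6 + 2.132727273 + 1.1 + 2.706923077 + 1.8
= 11.3397 min


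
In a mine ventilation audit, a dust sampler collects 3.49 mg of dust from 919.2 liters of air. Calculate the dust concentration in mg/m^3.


Convert liters to m^3: 1 m^3 = 1000 L
Concentration = mass / volume * 1000
= 3.49 / 919.2 * 1000
= 0.003796779809 * 1000
= 3.7968 mg/m^3

3.7968 mg/m^3


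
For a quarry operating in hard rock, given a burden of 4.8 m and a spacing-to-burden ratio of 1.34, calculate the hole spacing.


Spacing = burden * ratio
= 4.8 * 1.34
= 6.432 m

6.432 m


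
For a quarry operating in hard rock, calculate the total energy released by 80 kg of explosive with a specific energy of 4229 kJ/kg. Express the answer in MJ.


Energy = mass * specific_energy / 1000
= 80 * 4229 / 1000
= 338320 / 1000
= 338.32 MJ

338.32 MJ


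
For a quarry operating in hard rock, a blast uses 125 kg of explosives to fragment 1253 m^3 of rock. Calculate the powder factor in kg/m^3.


Powder factor = explosive mass / rock volume
= 125 / 1253
= 0.0998 kg/m^3

0.0998 kg/m^3


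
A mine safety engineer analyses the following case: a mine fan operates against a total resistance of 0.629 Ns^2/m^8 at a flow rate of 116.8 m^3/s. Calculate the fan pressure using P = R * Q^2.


Compute Q^2:
Q^2 = 116.8^2 = 13642.24
Compute pressure:
P = R * Q^2 = 0.629 * 13642.24
= 8580.969 Pa

8580.969 Pa


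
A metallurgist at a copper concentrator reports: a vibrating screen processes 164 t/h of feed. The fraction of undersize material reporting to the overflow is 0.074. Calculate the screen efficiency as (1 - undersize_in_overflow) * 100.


Screen efficiency = (1 - fraction of undersize in overflow) * 100
= (1 - 0.074) * 100
= 0.926 * 100
= 92.6%

92.6%


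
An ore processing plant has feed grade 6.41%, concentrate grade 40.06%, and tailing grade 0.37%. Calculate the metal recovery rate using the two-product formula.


Using the two-product formula:
R = 100 * c * (f - t) / (f * (c - t))
Numerator = 100 * 40.06 * (6.41 - 0.37)
= 100 * 40.06 * 6.04
= 24196.24
Denominator = 6.41 * (40.06 - 0.37)
= 6.41 * 39.69
= 254.4129
R = 24196.24 / 254.4129
= 95.1062%

95.1062%


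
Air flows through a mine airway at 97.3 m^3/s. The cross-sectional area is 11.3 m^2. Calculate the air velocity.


Velocity = flow rate / cross-sectional area
= 97.3 / 11.3
= 8.6106 m/s

8.6106 m/s


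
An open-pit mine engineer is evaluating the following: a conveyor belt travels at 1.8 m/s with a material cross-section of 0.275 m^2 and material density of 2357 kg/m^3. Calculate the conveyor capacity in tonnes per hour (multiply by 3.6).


4200.174 t/h

Volumetric flow = speed * area
= 1.8 * 0.275 = 0.495 m^3/s
Mass flow = volumetric * density
= 0.495 * 2357 = 1166.715 kg/s
Convert to t/h: multiply by 3.6
Capacity = 1166.715 * 3.6
= 4200.174 t/h


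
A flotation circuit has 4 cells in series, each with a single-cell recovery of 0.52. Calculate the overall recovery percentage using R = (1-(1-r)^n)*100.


94.6916%

Complement of single-cell recovery:
1 - r = 1 - 0.52 = 0.48
Raise to power n:
(1 - r)^4 = 0.48^4 = 0.05308416
Overall recovery:
R = (1 - 0.05308416) * 100
= 94.6916%


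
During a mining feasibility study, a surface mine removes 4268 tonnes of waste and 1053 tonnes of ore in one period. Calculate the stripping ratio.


4.0532

Stripping ratio = waste tonnage / ore tonnage
= 4268 / 1053
= 4.0532


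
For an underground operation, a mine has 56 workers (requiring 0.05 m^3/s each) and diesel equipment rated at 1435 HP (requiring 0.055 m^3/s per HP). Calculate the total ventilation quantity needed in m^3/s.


Airflow for workers:
Q_people = 56 * 0.05 = 2.8 m^3/s
Airflow for diesel equipment:
Q_diesel = 1435 * 0.055 = 78.925 m^3/s
Total ventilation:
Q_total = 2.8 + 78.925
= 81.725 m^3/s

81.725 m^3/s


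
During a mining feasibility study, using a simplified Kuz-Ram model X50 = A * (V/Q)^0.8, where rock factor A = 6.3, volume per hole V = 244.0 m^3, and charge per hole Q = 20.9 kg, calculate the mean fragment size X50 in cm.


44.992 cm

Compute V/Q:
V/Q = 244.0 / 20.9 = 11.67464115
Raise to the power 0.8:
(V/Q)^0.8 = 11.67464115^0.8 = 7.14158866
Multiply by A:
X50 = 6.3 * 7.14158866
= 44.992 cm


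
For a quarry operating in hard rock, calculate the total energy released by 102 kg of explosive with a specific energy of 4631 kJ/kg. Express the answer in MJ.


Energy = mass * specific_energy / 1000
= 102 * 4631 / 1000
= 472362 / 1000
= 472.362 MJ

472.362 MJ


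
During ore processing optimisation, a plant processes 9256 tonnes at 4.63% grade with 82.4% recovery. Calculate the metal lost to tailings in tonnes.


75.4253 tonnes

Total metal in feed:
= 9256 * 4.63 / 100 = 428.5528 tonnes
Metal recovered:
= 428.5528 * 82.4 / 100 = 353.1275072 tonnes
Metal lost to tailings:
= 428.5528 - 353.1275072
= 75.4253 tonnes


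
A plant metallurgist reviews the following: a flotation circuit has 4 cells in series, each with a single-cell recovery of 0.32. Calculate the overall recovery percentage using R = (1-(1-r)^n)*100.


Complement of single-cell recovery:
1 - r = 1 - 0.32 = 0.68
Raise to power n:
(1 - r)^4 = 0.68^4 = 0.21381376
Overall recovery:
R = (1 - 0.21381376) * 100
= 78.6186%

78.6186%


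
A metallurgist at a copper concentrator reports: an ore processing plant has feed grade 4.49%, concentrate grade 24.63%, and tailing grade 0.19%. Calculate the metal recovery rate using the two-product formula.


96.5129%

Using the two-product formula:
R = 100 * c * (f - t) / (f * (c - t))
Numerator = 100 * 24.63 * (4.49 - 0.19)
= 100 * 24.63 * 4.3
= 10590.9
Denominator = 4.49 * (24.63 - 0.19)
= 4.49 * 24.44
= 109.7356
R = 10590.9 / 109.7356
= 96.5129%


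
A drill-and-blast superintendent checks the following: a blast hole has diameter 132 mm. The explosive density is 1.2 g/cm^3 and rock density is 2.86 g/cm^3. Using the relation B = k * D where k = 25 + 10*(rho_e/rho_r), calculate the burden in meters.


First, compute k:
rho_e / rho_r = 1.2 / 2.86 = 0.4195804196
k = 25 + 10 * 0.4195804196 = 29.1958042
Then, compute burden:
B = k * D / 1000 = 29.1958042 * 132 / 1000
= 3853.846154 / 1000
= 3.8538 m

3.8538 m


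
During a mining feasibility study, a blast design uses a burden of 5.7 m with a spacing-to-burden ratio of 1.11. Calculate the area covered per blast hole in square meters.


36.0639 m^2

First, find the spacing:
Spacing = burden * ratio = 5.7 * 1.11
= 6.327 m
Then, calculate the area:
Area = burden * spacing = 5.7 * 6.327
= 36.0639 m^2


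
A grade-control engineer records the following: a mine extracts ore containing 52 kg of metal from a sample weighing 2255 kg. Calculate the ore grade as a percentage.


2.306%

Ore grade = (metal mass / ore mass) * 100
= (52 / 2255) * 100
= 0.02305986696 * 100
= 2.306%


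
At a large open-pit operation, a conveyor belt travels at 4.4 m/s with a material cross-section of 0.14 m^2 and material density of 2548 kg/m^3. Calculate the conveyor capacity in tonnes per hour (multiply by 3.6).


Volumetric flow = speed * area
= 4.4 * 0.14 = 0.616 m^3/s
Mass flow = volumetric * density
= 0.616 * 2548 = 1569.568 kg/s
Convert to t/h: multiply by 3.6
Capacity = 1569.568 * 3.6
= 5650.4448 t/h

5650.4448 t/h


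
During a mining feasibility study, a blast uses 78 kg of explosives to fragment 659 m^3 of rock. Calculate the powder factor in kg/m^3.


0.1184 kg/m^3

Powder factor = explosive mass / rock volume
= 78 / 659
= 0.1184 kg/m^3


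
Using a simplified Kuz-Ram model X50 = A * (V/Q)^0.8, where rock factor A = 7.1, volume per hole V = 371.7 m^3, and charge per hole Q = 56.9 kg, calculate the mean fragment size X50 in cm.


Compute V/Q:
V/Q = 371.7 / 56.9 = 6.532513181
Raise to the power 0.8:
(V/Q)^0.8 = 6.532513181^0.8 = 4.48811768
Multiply by A:
X50 = 7.1 * 4.48811768
= 31.8656 cm

31.8656 cm


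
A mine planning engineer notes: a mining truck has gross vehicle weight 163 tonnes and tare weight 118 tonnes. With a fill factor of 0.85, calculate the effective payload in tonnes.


38.25 tonnes

Maximum payload = gross - tare
= 163 - 118 = 45 tonnes
Effective payload = max payload * fill factor
= 45 * 0.85
= 38.25 tonnes


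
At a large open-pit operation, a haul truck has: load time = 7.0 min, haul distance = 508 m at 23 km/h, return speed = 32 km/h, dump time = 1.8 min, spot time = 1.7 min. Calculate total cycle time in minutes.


Convert haul speed to m/min: 23 * 1000/60 = 383.3333333 m/min
Haul time = 508 / 383.3333333 = 1.325217391 min
Convert return speed to m/min: 32 * 1000/60 = 533.3333333 m/min
Return time = 508 / 533.3333333 = 0.9525 min
Total cycle time:
= 7.0 + 1.325217391 + 1.8 + 0.9525 + 1.7
= 12.7777 min

12.7777 min


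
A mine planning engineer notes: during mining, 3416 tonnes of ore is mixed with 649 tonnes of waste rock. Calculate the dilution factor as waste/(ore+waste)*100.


Total material = ore + waste
= 3416 + 649 = 4065 tonnes
Dilution = waste / total * 100
= 649 / 4065 * 100
= 0.1596555966 * 100
= 15.9656%

15.9656%


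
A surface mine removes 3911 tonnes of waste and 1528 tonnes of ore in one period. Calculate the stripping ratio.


2.5596

Stripping ratio = waste tonnage / ore tonnage
= 3911 / 1528
= 2.5596


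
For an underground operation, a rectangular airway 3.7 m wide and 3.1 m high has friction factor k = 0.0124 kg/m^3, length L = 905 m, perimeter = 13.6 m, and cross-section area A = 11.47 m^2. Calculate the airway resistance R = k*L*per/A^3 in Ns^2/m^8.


0.1011 Ns^2/m^8

Compute the numerator:
k * L * per = 0.0124 * 905 * 13.6
= 152.6192
Compute the denominator:
A^3 = 11.47^3 = 1509.003523
Resistance:
R = 152.6192 / 1509.003523
= 0.1011 Ns^2/m^8


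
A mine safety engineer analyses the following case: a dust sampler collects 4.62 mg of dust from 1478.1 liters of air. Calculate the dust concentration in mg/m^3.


Convert liters to m^3: 1 m^3 = 1000 L
Concentration = mass / volume * 1000
= 4.62 / 1478.1 * 1000
= 0.00312563426 * 1000
= 3.1256 mg/m^3

3.1256 mg/m^3


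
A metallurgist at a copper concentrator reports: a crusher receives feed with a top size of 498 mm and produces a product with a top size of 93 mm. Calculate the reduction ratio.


Reduction ratio = feed size / product size
= 498 / 93
= 5.3548

5.3548


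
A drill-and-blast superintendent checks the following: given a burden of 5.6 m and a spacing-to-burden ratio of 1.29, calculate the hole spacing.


7.224 m

Spacing = burden * ratio
= 5.6 * 1.29
= 7.224 m


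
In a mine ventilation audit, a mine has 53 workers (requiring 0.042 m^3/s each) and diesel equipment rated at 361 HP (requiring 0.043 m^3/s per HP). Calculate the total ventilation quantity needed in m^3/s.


17.749 m^3/s

Airflow for workers:
Q_people = 53 * 0.042 = 2.226 m^3/s
Airflow for diesel equipment:
Q_diesel = 361 * 0.043 = 15.523 m^3/s
Total ventilation:
Q_total = 2.226 + 15.523
= 17.749 m^3/s


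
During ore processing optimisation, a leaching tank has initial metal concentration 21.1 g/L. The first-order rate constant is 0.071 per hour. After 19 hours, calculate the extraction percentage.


Compute the exponent:
-k * t = -0.071 * 19 = -1.349
Remaining concentration:
C = 21.1 * exp(-1.349)
= 21.1 * 0.2594996306
= 5.475442205 g/L
Extracted = 21.1 - 5.475442205 = 15.62455779 g/L
Extraction % = 15.62455779 / 21.1 * 100
= 74.05%

74.05%


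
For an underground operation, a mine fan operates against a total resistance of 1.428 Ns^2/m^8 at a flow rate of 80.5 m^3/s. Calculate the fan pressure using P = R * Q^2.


Compute Q^2:
Q^2 = 80.5^2 = 6480.25
Compute pressure:
P = R * Q^2 = 1.428 * 6480.25
= 9253.797 Pa

9253.797 Pa


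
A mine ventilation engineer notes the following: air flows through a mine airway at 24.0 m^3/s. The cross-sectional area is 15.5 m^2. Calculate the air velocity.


Velocity = flow rate / cross-sectional area
= 24.0 / 15.5
= 1.5484 m/s

1.5484 m/s


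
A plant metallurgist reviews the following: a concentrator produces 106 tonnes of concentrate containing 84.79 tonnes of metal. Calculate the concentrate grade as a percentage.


79.9906%

Grade = (metal in concentrate / concentrate mass) * 100
= (84.79 / 106) * 100
= 0.7999056604 * 100
= 79.9906%


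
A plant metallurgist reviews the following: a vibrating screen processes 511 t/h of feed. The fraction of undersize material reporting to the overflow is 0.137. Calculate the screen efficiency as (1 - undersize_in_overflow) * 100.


86.3%

Screen efficiency = (1 - fraction of undersize in overflow) * 100
= (1 - 0.137) * 100
= 0.863 * 100
= 86.3%


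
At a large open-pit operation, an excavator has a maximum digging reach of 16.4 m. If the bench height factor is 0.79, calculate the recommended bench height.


Bench height = reach * factor
= 16.4 * 0.79
= 12.956 m

12.956 m


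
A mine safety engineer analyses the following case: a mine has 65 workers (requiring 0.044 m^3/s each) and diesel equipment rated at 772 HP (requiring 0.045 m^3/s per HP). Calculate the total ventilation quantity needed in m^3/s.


37.6 m^3/s

Airflow for workers:
Q_people = 65 * 0.044 = 2.86 m^3/s
Airflow for diesel equipment:
Q_diesel = 772 * 0.045 = 34.74 m^3/s
Total ventilation:
Q_total = 2.86 + 34.74
= 37.6 m^3/s


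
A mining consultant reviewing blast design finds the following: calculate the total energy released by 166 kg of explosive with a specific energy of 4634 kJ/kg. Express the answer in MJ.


769.244 MJ

Energy = mass * specific_energy / 1000
= 166 * 4634 / 1000
= 769244 / 1000
= 769.244 MJ


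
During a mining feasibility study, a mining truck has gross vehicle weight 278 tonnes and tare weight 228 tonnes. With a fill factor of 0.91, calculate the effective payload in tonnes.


45.5 tonnes

Maximum payload = gross - tare
= 278 - 228 = 50 tonnes
Effective payload = max payload * fill factor
= 50 * 0.91
= 45.5 tonnes


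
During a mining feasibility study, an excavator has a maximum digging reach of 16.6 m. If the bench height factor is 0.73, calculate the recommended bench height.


12.118 m

Bench height = reach * factor
= 16.6 * 0.73
= 12.118 m


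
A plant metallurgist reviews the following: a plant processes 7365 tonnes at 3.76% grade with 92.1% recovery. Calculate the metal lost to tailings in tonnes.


Total metal in feed:
= 7365 * 3.76 / 100 = 276.924 tonnes
Metal recovered:
= 276.924 * 92.1 / 100 = 255.047004 tonnes
Metal lost to tailings:
= 276.924 - 255.047004
= 21.877 tonnes

21.877 tonnes


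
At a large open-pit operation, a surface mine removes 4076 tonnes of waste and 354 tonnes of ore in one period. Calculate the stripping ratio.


Stripping ratio = waste tonnage / ore tonnage
= 4076 / 354
= 11.5141

11.5141


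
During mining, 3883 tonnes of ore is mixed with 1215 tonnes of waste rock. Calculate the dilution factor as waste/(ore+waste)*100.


23.8329%

Total material = ore + waste
= 3883 + 1215 = 5098 tonnes
Dilution = waste / total * 100
= 1215 / 5098 * 100
= 0.2383287564 * 100
= 23.8329%


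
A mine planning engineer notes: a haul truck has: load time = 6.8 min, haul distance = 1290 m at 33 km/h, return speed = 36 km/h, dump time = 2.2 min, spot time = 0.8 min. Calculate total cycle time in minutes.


Convert haul speed to m/min: 33 * 1000/60 = 550 m/min
Haul time = 1290 / 550 = 2.345454545 min
Convert return speed to m/min: 36 * 1000/60 = 600 m/min
Return time = 1290 / 600 = 2.15 min
Total cycle time:
= 6.8 + 2.345454545 + 2.2 + 2.15 + 0.8
= 14.2955 min

14.2955 min


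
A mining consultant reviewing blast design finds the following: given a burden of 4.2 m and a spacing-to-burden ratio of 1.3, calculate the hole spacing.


Spacing = burden * ratio
= 4.2 * 1.3
= 5.46 m

5.46 m


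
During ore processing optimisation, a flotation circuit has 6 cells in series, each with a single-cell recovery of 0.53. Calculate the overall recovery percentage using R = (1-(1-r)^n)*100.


Complement of single-cell recovery:
1 - r = 1 - 0.53 = 0.47
Raise to power n:
(1 - r)^6 = 0.47^6 = 0.01077921533
Overall recovery:
R = (1 - 0.01077921533) * 100
= 98.9221%

98.9221%


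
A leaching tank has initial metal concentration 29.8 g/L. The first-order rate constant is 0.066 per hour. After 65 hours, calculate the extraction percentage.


98.6295%

Compute the exponent:
-k * t = -0.066 * 65 = -4.29
Remaining concentration:
C = 29.8 * exp(-4.29)
= 29.8 * 0.0137049253
= 0.4084067739 g/L
Extracted = 29.8 - 0.4084067739 = 29.39159323 g/L
Extraction % = 29.39159323 / 29.8 * 100
= 98.6295%


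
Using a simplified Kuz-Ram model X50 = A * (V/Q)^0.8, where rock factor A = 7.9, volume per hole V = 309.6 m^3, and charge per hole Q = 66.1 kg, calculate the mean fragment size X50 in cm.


Compute V/Q:
V/Q = 309.6 / 66.1 = 4.683812405
Raise to the power 0.8:
(V/Q)^0.8 = 4.683812405^0.8 = 3.439375506
Multiply by A:
X50 = 7.9 * 3.439375506
= 27.1711 cm

27.1711 cm


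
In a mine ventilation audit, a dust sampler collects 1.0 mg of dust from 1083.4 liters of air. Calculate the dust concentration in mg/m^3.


Convert liters to m^3: 1 m^3 = 1000 L
Concentration = mass / volume * 1000
= 1.0 / 1083.4 * 1000
= 0.0009230201218 * 1000
= 0.923 mg/m^3

0.923 mg/m^3


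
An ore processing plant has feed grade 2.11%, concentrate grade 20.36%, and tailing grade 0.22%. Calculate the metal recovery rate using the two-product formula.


90.5519%

Using the two-product formula:
R = 100 * c * (f - t) / (f * (c - t))
Numerator = 100 * 20.36 * (2.11 - 0.22)
= 100 * 20.36 * 1.89
= 3848.04
Denominator = 2.11 * (20.36 - 0.22)
= 2.11 * 20.14
= 42.4954
R = 3848.04 / 42.4954
= 90.5519%


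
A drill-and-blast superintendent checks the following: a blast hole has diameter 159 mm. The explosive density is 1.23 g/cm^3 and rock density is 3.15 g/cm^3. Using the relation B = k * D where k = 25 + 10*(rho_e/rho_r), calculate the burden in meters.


4.5959 m

First, compute k:
rho_e / rho_r = 1.23 / 3.15 = 0.3904761905
k = 25 + 10 * 0.3904761905 = 28.9047619
Then, compute burden:
B = k * D / 1000 = 28.9047619 * 159 / 1000
= 4595.857143 / 1000
= 4.5959 m


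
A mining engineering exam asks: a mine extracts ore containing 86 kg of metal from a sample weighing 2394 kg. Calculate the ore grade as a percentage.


Ore grade = (metal mass / ore mass) * 100
= (86 / 2394) * 100
= 0.03592314119 * 100
= 3.5923%

3.5923%


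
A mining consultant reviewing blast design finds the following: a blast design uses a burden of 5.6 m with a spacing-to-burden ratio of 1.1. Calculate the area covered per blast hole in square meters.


34.496 m^2

First, find the spacing:
Spacing = burden * ratio = 5.6 * 1.1
= 6.16 m
Then, calculate the area:
Area = burden * spacing = 5.6 * 6.16
= 34.496 m^2


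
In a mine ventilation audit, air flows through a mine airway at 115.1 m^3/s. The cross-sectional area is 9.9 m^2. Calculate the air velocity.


Velocity = flow rate / cross-sectional area
= 115.1 / 9.9
= 11.6263 m/s

11.6263 m/s


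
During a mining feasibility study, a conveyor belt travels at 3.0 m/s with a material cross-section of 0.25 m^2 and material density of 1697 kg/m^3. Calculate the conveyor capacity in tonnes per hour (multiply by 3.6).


4581.9 t/h

Volumetric flow = speed * area
= 3.0 * 0.25 = 0.75 m^3/s
Mass flow = volumetric * density
= 0.75 * 1697 = 1272.75 kg/s
Convert to t/h: multiply by 3.6
Capacity = 1272.75 * 3.6
= 4581.9 t/h


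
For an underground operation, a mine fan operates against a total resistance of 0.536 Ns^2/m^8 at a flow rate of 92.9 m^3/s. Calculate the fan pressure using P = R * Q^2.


4625.8998 Pa

Compute Q^2:
Q^2 = 92.9^2 = 8630.41
Compute pressure:
P = R * Q^2 = 0.536 * 8630.41
= 4625.8998 Pa


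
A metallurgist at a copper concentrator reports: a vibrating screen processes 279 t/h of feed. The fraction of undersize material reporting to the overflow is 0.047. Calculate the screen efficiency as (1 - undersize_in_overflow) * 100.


95.3%

Screen efficiency = (1 - fraction of undersize in overflow) * 100
= (1 - 0.047) * 100
= 0.953 * 100
= 95.3%


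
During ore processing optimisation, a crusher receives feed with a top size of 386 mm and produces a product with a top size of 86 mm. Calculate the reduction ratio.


4.4884

Reduction ratio = feed size / product size
= 386 / 86
= 4.4884


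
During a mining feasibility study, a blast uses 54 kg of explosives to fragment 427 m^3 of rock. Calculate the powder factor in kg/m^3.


Powder factor = explosive mass / rock volume
= 54 / 427
= 0.1265 kg/m^3

0.1265 kg/m^3


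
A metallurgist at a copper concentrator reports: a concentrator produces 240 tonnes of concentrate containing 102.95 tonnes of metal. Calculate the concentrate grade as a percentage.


Grade = (metal in concentrate / concentrate mass) * 100
= (102.95 / 240) * 100
= 0.4289583333 * 100
= 42.8958%

42.8958%


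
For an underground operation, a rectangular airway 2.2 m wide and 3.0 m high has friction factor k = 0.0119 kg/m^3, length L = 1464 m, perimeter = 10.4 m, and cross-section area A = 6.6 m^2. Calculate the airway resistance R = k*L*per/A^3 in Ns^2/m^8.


0.6302 Ns^2/m^8

Compute the numerator:
k * L * per = 0.0119 * 1464 * 10.4
= 181.18464
Compute the denominator:
A^3 = 6.6^3 = 287.496
Resistance:
R = 181.18464 / 287.496
= 0.6302 Ns^2/m^8


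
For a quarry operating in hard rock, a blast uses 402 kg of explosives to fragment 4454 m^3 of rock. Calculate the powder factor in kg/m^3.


0.0903 kg/m^3

Powder factor = explosive mass / rock volume
= 402 / 4454
= 0.0903 kg/m^3


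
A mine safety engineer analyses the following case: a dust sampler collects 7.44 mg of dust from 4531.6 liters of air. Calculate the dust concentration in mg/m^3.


Convert liters to m^3: 1 m^3 = 1000 L
Concentration = mass / volume * 1000
= 7.44 / 4531.6 * 1000
= 0.001641804219 * 1000
= 1.6418 mg/m^3

1.6418 mg/m^3


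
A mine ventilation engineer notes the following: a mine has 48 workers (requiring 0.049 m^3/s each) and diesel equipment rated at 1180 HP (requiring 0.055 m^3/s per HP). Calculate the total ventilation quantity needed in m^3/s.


Airflow for workers:
Q_people = 48 * 0.049 = 2.352 m^3/s
Airflow for diesel equipment:
Q_diesel = 1180 * 0.055 = 64.9 m^3/s
Total ventilation:
Q_total = 2.352 + 64.9
= 67.252 m^3/s

67.252 m^3/s


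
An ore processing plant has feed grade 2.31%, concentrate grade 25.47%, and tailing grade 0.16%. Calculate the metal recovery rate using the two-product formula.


Using the two-product formula:
R = 100 * c * (f - t) / (f * (c - t))
Numerator = 100 * 25.47 * (2.31 - 0.16)
= 100 * 25.47 * 2.15
= 5476.05
Denominator = 2.31 * (25.47 - 0.16)
= 2.31 * 25.31
= 58.4661
R = 5476.05 / 58.4661
= 93.662%

93.662%


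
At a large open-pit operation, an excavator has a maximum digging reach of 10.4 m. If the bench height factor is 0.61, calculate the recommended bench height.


Bench height = reach * factor
= 10.4 * 0.61
= 6.344 m

6.344 m


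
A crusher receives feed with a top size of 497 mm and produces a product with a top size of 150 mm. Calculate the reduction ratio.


Reduction ratio = feed size / product size
= 497 / 150
= 3.3133

3.3133


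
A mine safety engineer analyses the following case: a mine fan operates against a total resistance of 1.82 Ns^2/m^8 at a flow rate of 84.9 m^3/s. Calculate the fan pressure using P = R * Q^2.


Compute Q^2:
Q^2 = 84.9^2 = 7208.01
Compute pressure:
P = R * Q^2 = 1.82 * 7208.01
= 13118.5782 Pa

13118.5782 Pa


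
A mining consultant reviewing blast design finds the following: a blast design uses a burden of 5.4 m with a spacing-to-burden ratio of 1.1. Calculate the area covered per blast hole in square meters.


32.076 m^2

First, find the spacing:
Spacing = burden * ratio = 5.4 * 1.1
= 5.94 m
Then, calculate the area:
Area = burden * spacing = 5.4 * 5.94
= 32.076 m^2


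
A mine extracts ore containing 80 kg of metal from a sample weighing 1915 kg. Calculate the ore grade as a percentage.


Ore grade = (metal mass / ore mass) * 100
= (80 / 1915) * 100
= 0.04177545692 * 100
= 4.1775%

4.1775%


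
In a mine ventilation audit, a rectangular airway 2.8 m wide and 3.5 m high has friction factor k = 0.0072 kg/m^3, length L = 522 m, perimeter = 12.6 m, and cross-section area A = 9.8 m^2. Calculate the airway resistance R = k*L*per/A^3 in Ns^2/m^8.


0.0503 Ns^2/m^8

Compute the numerator:
k * L * per = 0.0072 * 522 * 12.6
= 47.35584
Compute the denominator:
A^3 = 9.8^3 = 941.192
Resistance:
R = 47.35584 / 941.192
= 0.0503 Ns^2/m^8


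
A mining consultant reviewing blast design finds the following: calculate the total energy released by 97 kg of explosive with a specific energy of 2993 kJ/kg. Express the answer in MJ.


290.321 MJ

Energy = mass * specific_energy / 1000
= 97 * 2993 / 1000
= 290321 / 1000
= 290.321 MJ


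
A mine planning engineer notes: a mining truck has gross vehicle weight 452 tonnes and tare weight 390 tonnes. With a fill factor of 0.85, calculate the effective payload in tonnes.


52.7 tonnes

Maximum payload = gross - tare
= 452 - 390 = 62 tonnes
Effective payload = max payload * fill factor
= 62 * 0.85
= 52.7 tonnes


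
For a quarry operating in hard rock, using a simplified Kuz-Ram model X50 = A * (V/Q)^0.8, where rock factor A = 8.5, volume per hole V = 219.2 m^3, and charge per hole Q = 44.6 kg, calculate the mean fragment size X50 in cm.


30.3825 cm

Compute V/Q:
V/Q = 219.2 / 44.6 = 4.914798206
Raise to the power 0.8:
(V/Q)^0.8 = 4.914798206^0.8 = 3.574411534
Multiply by A:
X50 = 8.5 * 3.574411534
= 30.3825 cm


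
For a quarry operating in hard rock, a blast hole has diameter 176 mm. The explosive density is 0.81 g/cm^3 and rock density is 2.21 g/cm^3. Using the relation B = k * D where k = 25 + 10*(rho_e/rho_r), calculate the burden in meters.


5.0451 m

First, compute k:
rho_e / rho_r = 0.81 / 2.21 = 0.3665158371
k = 25 + 10 * 0.3665158371 = 28.66515837
Then, compute burden:
B = k * D / 1000 = 28.66515837 * 176 / 1000
= 5045.067873 / 1000
= 5.0451 m


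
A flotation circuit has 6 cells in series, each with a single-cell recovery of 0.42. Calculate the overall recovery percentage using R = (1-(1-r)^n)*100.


Complement of single-cell recovery:
1 - r = 1 - 0.42 = 0.58
Raise to power n:
(1 - r)^6 = 0.58^6 = 0.03806869254
Overall recovery:
R = (1 - 0.03806869254) * 100
= 96.1931%

96.1931%


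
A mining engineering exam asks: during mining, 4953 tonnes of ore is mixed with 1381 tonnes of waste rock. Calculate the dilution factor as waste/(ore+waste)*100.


21.803%

Total material = ore + waste
= 4953 + 1381 = 6334 tonnes
Dilution = waste / total * 100
= 1381 / 6334 * 100
= 0.2180296811 * 100
= 21.803%


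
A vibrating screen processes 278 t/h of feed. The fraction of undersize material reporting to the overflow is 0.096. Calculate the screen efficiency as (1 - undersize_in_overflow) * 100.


Screen efficiency = (1 - fraction of undersize in overflow) * 100
= (1 - 0.096) * 100
= 0.904 * 100
= 90.4%

90.4%


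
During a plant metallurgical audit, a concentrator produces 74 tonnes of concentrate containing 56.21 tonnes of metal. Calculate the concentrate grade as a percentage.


Grade = (metal in concentrate / concentrate mass) * 100
= (56.21 / 74) * 100
= 0.7595945946 * 100
= 75.9595%

75.9595%


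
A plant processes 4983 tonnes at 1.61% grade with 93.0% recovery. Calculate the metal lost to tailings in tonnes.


5.6158 tonnes

Total metal in feed:
= 4983 * 1.61 / 100 = 80.2263 tonnes
Metal recovered:
= 80.2263 * 93.0 / 100 = 74.610459 tonnes
Metal lost to tailings:
= 80.2263 - 74.610459
= 5.6158 tonnes


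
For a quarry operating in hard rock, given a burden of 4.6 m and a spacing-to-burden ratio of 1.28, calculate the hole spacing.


5.888 m

Spacing = burden * ratio
= 4.6 * 1.28
= 5.888 m


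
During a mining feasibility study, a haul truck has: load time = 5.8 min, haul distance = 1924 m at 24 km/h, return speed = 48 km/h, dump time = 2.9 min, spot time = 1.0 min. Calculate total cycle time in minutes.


16.915 min

Convert haul speed to m/min: 24 * 1000/60 = 400 m/min
Haul time = 1924 / 400 = 4.81 min
Convert return speed to m/min: 48 * 1000/60 = 800 m/min
Return time = 1924 / 800 = 2.405 min
Total cycle time:
= 5.8 + 4.81 + 2.9 + 2.405 + 1.0
= 16.915 min


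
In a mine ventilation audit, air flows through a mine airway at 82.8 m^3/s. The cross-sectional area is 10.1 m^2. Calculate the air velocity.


Velocity = flow rate / cross-sectional area
= 82.8 / 10.1
= 8.198 m/s

8.198 m/s


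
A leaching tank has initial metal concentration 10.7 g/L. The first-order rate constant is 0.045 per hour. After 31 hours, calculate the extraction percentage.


Compute the exponent:
-k * t = -0.045 * 31 = -1.395
Remaining concentration:
C = 10.7 * exp(-1.395)
= 10.7 * 0.2478330364
= 2.651813489 g/L
Extracted = 10.7 - 2.651813489 = 8.048186511 g/L
Extraction % = 8.048186511 / 10.7 * 100
= 75.2167%

75.2167%


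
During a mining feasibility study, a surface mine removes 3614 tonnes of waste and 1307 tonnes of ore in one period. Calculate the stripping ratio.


2.7651

Stripping ratio = waste tonnage / ore tonnage
= 3614 / 1307
= 2.7651


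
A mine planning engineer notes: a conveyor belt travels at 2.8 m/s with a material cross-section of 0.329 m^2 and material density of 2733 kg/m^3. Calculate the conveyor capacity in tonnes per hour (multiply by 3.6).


9063.5026 t/h

Volumetric flow = speed * area
= 2.8 * 0.329 = 0.9212 m^3/s
Mass flow = volumetric * density
= 0.9212 * 2733 = 2517.6396 kg/s
Convert to t/h: multiply by 3.6
Capacity = 2517.6396 * 3.6
= 9063.5026 t/h


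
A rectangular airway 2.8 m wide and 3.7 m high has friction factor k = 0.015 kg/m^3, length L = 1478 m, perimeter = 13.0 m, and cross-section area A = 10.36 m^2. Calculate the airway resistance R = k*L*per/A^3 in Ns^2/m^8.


Compute the numerator:
k * L * per = 0.015 * 1478 * 13.0
= 288.21
Compute the denominator:
A^3 = 10.36^3 = 1111.934656
Resistance:
R = 288.21 / 1111.934656
= 0.2592 Ns^2/m^8

0.2592 Ns^2/m^8


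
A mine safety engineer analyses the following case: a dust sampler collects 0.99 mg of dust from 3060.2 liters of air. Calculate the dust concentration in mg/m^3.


0.3235 mg/m^3

Convert liters to m^3: 1 m^3 = 1000 L
Concentration = mass / volume * 1000
= 0.99 / 3060.2 * 1000
= 0.0003235082674 * 1000
= 0.3235 mg/m^3


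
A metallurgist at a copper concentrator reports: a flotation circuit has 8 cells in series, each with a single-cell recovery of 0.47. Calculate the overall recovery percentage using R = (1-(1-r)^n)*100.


Complement of single-cell recovery:
1 - r = 1 - 0.47 = 0.53
Raise to power n:
(1 - r)^8 = 0.53^8 = 0.006225969041
Overall recovery:
R = (1 - 0.006225969041) * 100
= 99.3774%

99.3774%


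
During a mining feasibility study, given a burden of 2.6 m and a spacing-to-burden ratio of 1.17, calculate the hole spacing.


Spacing = burden * ratio
= 2.6 * 1.17
= 3.042 m

3.042 m


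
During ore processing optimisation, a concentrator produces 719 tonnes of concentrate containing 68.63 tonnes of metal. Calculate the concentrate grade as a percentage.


Grade = (metal in concentrate / concentrate mass) * 100
= (68.63 / 719) * 100
= 0.09545201669 * 100
= 9.5452%

9.5452%


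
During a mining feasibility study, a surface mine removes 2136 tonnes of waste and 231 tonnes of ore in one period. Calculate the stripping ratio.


9.2468

Stripping ratio = waste tonnage / ore tonnage
= 2136 / 231
= 9.2468


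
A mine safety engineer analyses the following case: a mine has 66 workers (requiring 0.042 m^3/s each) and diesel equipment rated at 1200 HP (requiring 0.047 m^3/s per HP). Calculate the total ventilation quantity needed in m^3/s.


59.172 m^3/s

Airflow for workers:
Q_people = 66 * 0.042 = 2.772 m^3/s
Airflow for diesel equipment:
Q_diesel = 1200 * 0.047 = 56.4 m^3/s
Total ventilation:
Q_total = 2.772 + 56.4
= 59.172 m^3/s


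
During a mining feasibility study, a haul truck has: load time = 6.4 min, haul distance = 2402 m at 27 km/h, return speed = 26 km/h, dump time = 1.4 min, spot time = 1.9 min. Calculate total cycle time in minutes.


20.5809 min

Convert haul speed to m/min: 27 * 1000/60 = 450 m/min
Haul time = 2402 / 450 = 5.337777778 min
Convert return speed to m/min: 26 * 1000/60 = 433.3333333 m/min
Return time = 2402 / 433.3333333 = 5.543076923 min
Total cycle time:
= 6.4 + 5.337777778 + 1.4 + 5.543076923 + 1.9
= 20.5809 min


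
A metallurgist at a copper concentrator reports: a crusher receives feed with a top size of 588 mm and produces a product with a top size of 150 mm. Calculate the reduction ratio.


Reduction ratio = feed size / product size
= 588 / 150
= 3.92

3.92


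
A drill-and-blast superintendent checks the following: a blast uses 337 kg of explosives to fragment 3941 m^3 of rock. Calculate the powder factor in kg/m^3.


0.0855 kg/m^3

Powder factor = explosive mass / rock volume
= 337 / 3941
= 0.0855 kg/m^3


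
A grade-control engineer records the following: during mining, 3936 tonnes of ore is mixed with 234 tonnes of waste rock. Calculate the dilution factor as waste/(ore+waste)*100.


5.6115%

Total material = ore + waste
= 3936 + 234 = 4170 tonnes
Dilution = waste / total * 100
= 234 / 4170 * 100
= 0.05611510791 * 100
= 5.6115%


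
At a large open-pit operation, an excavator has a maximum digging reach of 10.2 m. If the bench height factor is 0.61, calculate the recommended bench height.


Bench height = reach * factor
= 10.2 * 0.61
= 6.222 m

6.222 m


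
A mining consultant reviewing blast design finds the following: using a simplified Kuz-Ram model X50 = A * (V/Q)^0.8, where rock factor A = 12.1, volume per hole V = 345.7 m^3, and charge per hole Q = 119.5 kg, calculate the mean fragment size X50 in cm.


28.3042 cm

Compute V/Q:
V/Q = 345.7 / 119.5 = 2.892887029
Raise to the power 0.8:
(V/Q)^0.8 = 2.892887029^0.8 = 2.33918828
Multiply by A:
X50 = 12.1 * 2.33918828
= 28.3042 cm


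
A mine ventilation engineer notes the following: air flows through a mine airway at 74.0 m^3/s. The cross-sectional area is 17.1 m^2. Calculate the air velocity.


Velocity = flow rate / cross-sectional area
= 74.0 / 17.1
= 4.3275 m/s

4.3275 m/s


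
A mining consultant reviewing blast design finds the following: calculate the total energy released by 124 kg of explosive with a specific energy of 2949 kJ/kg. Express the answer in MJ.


Energy = mass * specific_energy / 1000
= 124 * 2949 / 1000
= 365676 / 1000
= 365.676 MJ

365.676 MJ


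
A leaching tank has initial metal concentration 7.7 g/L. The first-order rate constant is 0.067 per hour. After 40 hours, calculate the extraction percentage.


Compute the exponent:
-k * t = -0.067 * 40 = -2.68
Remaining concentration:
C = 7.7 * exp(-2.68)
= 7.7 * 0.06856315415
= 0.527936287 g/L
Extracted = 7.7 - 0.527936287 = 7.172063713 g/L
Extraction % = 7.172063713 / 7.7 * 100
= 93.1437%

93.1437%


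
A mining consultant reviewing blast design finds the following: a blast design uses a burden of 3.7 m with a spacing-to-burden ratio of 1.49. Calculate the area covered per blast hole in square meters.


First, find the spacing:
Spacing = burden * ratio = 3.7 * 1.49
= 5.513 m
Then, calculate the area:
Area = burden * spacing = 3.7 * 5.513
= 20.3981 m^2

20.3981 m^2


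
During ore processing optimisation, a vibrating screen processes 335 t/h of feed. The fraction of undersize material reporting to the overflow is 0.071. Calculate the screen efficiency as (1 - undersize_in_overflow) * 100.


Screen efficiency = (1 - fraction of undersize in overflow) * 100
= (1 - 0.071) * 100
= 0.929 * 100
= 92.9%

92.9%


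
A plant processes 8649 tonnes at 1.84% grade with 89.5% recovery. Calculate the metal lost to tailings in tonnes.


16.7099 tonnes

Total metal in feed:
= 8649 * 1.84 / 100 = 159.1416 tonnes
Metal recovered:
= 159.1416 * 89.5 / 100 = 142.431732 tonnes
Metal lost to tailings:
= 159.1416 - 142.431732
= 16.7099 tonnes
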